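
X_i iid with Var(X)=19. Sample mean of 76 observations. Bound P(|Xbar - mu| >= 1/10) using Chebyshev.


Var(Xbar) = Var(X)/n = 19/76
Chebyshev: P(|Xbar-mu| >= 1/10) <= Var(Xbar)/(1/10)^2 = (1/4)/(1/100) = 25
Bound exceeds 1, so trivial bound: 1

1


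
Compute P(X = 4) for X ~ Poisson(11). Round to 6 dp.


P(X=4) = e^(-11) * 11^4 / 4!
≈ 0.00001670170079 * 14641 / 24
≈ 0.010189

0.010189


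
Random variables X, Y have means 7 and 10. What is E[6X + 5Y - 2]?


E[6X + 5Y - 2] = 6*E[X] + 5*E[Y] - 2
= (6)*(7) + (5)*(10) + (-2)
= 42 + 50 - 2 = 90

90


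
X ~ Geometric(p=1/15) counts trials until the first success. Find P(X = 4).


P(X=4) = (1-p)^3 * p = (14/15)^3 * 1/15
= 2744/3375 * 1/15 = 2744/50625

2744/50625


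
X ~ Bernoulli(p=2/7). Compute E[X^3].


For Bernoulli: X in {0,1}
E[X^3] = 0^3*(1-2/7) + 1^3*2/7 = 2/7

2/7


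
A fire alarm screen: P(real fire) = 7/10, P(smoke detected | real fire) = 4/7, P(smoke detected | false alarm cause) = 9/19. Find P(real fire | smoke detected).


P(A) = P(A|B)P(B) + P(A|B')P(B') = 4/7*7/10 + 9/19*3/10 = 103/190
P(B|A) = P(A|B)P(B)/P(A) = (2/5)/(103/190) = 76/103

76/103


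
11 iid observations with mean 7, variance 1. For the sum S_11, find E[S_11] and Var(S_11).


E[S_n] = n*mu = 11*7 = 77
Var(S_n) = n*sigma^2 = 11*1 = 11

E[S_11]=77, Var(S_11)=11


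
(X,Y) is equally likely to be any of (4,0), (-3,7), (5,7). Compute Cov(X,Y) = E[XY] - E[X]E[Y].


E[X]=2, E[Y]=14/3, E[XY]=14/3
Cov(X,Y) = E[XY] - E[X]E[Y] = 14/3 - 2*14/3 = -14/3

-14/3


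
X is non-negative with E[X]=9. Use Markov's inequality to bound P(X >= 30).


Markov: P(X >= a) <= E[X]/a
P(X >= 30) <= 9/30 = 3/10

3/10


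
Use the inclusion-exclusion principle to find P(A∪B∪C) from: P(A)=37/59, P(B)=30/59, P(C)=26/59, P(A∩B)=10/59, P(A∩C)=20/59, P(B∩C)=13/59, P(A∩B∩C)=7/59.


P(A∪B∪C) = P(A)+P(B)+P(C) - P(AB)-P(AC)-P(BC) + P(ABC)
= 37/59+30/59+26/59 - 10/59-20/59-13/59 + 7/59
= 57/59

57/59


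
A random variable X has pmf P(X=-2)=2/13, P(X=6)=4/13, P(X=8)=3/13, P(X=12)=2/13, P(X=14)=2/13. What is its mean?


E[X] = sum(x * P(x))
= -2*2/13 + 6*4/13 + 8*3/13 + 12*2/13 + 14*2/13
= 96/13

96/13


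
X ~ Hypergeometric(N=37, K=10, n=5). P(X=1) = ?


P(X=1) = C(10,1)*C(27,4) / C(37,5)
= 10*17550 / 435897
= 175500/435897 = 19500/48433

19500/48433


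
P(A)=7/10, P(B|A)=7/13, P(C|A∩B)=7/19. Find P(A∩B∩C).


P(A∩B∩C) = P(A) * P(B|A) * P(C|A∩B)
= 7/10 * 7/13 * 7/19
= 49/130 * 7/19 = 343/2470

343/2470


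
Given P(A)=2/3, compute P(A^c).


P(A') = 1 - P(A) = 1 - 2/3 = 1/3

1/3


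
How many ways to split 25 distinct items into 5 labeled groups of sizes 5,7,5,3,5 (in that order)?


25! = 15511210043330985984000000
Denominator: 5!=120 * 7!=5040 * 5!=120 * 3!=6 * 5!=120
Coefficient = 15511210043330985984000000 / 52254720000 = 296838449107200

296838449107200


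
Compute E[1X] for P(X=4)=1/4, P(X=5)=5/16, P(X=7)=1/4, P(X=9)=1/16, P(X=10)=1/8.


E[1X] = sum(g(x)*P(x))
= 4*1/4 + 5*5/16 + 7*1/4 + 9*1/16 + 10*1/8
= 49/8

49/8


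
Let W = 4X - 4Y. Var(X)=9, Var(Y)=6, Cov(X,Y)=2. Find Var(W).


Var(4X - 4Y) = 4^2*Var(X) + (-4)^2*Var(Y) + 2*4*(-4)*Cov(X,Y)
= 16*9 + 16*6 - 32*2
= 144 + 96 - 64 = 176

176


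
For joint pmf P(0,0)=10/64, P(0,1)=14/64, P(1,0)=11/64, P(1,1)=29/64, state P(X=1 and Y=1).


Read from table: P(X=1, Y=1) = 29/64

29/64


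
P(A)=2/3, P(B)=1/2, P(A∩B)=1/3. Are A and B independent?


P(A)*P(B) = 2/3*1/2 = 1/3
P(A∩B) = 1/3, which equals P(A)P(B), so independent

Yes, A and B are independent


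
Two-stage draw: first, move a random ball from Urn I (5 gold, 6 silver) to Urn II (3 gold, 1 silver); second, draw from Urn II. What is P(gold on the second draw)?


P(transfer gold) = 5/11; P(transfer silver) = 6/11
If gold transferred: Urn II has 4 gold of 5, so P(gold|gold moved) = 4/5
If silver transferred: Urn II has 3 gold of 5, so P(gold|silver moved) = 3/5
By total probability: P(gold) = 5/11*4/5 + 6/11*3/5 = 38/55

38/55


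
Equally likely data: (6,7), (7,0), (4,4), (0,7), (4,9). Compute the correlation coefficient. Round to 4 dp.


Cov(X,Y) = -3.8800, Var(X) = 5.7600, Var(Y) = 9.8400
rho = Cov/(sqrt(VarX)*sqrt(VarY)) = -0.5154

-0.5154


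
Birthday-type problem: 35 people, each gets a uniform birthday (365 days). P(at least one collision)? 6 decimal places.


P(all different) = prod((365-i)/365 for i=0..34) = 0.185617
P(at least one match) = 1 - 0.185617 = 0.814383

0.814383


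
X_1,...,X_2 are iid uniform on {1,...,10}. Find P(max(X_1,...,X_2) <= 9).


P(max <= 9) = P(all X_i <= 9) = (P(X_1 <= 9))^2
= (9/10)^2 = 81/100

81/100


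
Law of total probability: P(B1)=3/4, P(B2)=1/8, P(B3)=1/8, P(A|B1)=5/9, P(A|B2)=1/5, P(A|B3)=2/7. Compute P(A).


P(A) = P(A|B1)P(B1) + P(A|B2)P(B2) + P(A|B3)P(B3)
= 5/9*3/4 + 1/5*1/8 + 2/7*1/8
= 5/12 + 1/40 + 1/28 = 401/840

401/840


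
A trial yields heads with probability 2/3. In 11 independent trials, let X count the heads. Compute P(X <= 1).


P(X<=1) = P(X=0) + P(X=1)
= 1/177147 + 22/177147
= 23/177147

23/177147


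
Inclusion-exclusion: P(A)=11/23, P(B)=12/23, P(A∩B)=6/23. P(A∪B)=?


P(A∪B) = P(A) + P(B) - P(A∩B)
= 11/23 + 12/23 - 6/23 = 17/23

17/23


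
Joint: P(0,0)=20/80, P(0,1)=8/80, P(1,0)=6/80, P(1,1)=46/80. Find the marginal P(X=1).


P(X=1) = P(1,0)+P(1,1) = 6/80 + 46/80 = 52/80 = 13/20

13/20


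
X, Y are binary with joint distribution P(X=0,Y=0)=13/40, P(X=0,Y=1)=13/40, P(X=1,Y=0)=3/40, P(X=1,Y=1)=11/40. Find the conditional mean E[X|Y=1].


P(Y=1) = 24/40
E[X|Y=1] = (0*13 + 1*11)/24 = 11/24

11/24


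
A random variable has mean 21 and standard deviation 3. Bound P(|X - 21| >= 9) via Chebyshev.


k = 9/3 = 3
Chebyshev: P(|X-mu| >= k*sigma) <= 1/k^2 = 1/3^2 = 1/9

1/9


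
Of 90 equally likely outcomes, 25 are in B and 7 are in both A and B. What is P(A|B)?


P(A|B) = P(A∩B)/P(B) = (7/90)/(25/90) = 7/25

7/25


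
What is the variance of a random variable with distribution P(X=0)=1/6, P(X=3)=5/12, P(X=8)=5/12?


E[X] = 55/12, E[X^2] = 365/12
Var(X) = E[X^2] - (E[X])^2 = 365/12 - (55/12)^2 = 1355/144

1355/144


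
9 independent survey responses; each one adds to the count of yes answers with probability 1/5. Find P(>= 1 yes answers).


P(at least one) = 1 - P(none)
P(none) = (1 - 1/5)^9 = (4/5)^9 = 262144/1953125
P(at least one) = 1 - 262144/1953125 = 1690981/1953125

1690981/1953125


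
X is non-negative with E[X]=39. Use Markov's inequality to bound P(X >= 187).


Markov: P(X >= a) <= E[X]/a
P(X >= 187) <= 39/187

39/187


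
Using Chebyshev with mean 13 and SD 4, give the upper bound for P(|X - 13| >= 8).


k = 8/4 = 2
Chebyshev: P(|X-mu| >= k*sigma) <= 1/k^2 = 1/2^2 = 1/4

1/4


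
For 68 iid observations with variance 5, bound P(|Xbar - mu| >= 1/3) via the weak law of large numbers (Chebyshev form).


Var(Xbar) = Var(X)/n = 5/68
Chebyshev: P(|Xbar-mu| >= 1/3) <= Var(Xbar)/(1/3)^2 = (5/68)/(1/9) = 45/68

45/68


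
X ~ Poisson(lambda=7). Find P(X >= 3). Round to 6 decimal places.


P(X>=3) = 1 - P(X<=2) = 1 - (e^(-7)*7^0/0! + e^(-7)*7^1/1! + e^(-7)*7^2/2!)
≈ 1 - (0.0009118820 + 0.0063831738 + 0.0223411082)
= 1 - 0.0296361640 = 0.9703638360
≈ 0.970364

0.970364


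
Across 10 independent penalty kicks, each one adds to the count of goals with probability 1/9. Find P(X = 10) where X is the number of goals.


P(X=10) = C(10,10) * p^10 * (1-p)^0
= 1 * 1/3486784401 * 1
= 1/3486784401

1/3486784401


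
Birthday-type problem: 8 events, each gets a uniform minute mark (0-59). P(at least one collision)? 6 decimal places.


P(all different) = prod((60-i)/60 for i=0..7) = 0.614209
P(at least one match) = 1 - 0.614209 = 0.385791

0.385791


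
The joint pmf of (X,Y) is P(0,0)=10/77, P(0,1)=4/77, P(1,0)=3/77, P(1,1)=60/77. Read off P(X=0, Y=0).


Read from table: P(X=0, Y=0) = 10/77

10/77


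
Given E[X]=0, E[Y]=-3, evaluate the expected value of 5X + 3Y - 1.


E[5X + 3Y - 1] = 5*E[X] + 3*E[Y] - 1
= (5)*(0) + (3)*(-3) + (-1)
= 0 - 9 - 1 = -10

-10


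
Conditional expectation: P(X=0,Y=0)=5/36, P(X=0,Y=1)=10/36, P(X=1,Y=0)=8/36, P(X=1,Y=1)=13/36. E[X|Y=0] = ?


P(Y=0) = 13/36
E[X|Y=0] = (0*5 + 1*8)/13 = 8/13

8/13


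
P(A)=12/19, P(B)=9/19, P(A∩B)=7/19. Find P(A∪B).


P(A∪B) = P(A) + P(B) - P(A∩B)
= 12/19 + 9/19 - 7/19 = 14/19

14/19


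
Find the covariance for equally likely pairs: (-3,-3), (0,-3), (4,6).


E[X]=1/3, E[Y]=0, E[XY]=11
Cov(X,Y) = E[XY] - E[X]E[Y] = 11 - 1/3*0 = 11

11


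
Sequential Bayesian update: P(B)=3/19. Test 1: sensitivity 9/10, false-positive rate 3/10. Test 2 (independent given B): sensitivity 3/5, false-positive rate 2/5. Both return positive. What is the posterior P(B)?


After test 1: P(+) = 9/10*3/19 + 3/10*16/19 = 15/38
P(B|+) = (27/190)/(15/38) = 9/25
After test 2 (use post1 as new prior): P(+) = 3/5*9/25 + 2/5*16/25 = 59/125
P(B|+,+) = (27/125)/(59/125) = 27/59

27/59


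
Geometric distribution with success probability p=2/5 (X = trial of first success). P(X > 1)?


P(X > 1) = P(first 1 trials all fail) = (1-p)^1 = (3/5)^1 = 3/5

3/5


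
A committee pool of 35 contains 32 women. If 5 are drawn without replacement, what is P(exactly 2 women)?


P(X=2) = C(32,2)*C(3,3) / C(35,5)
= 496*1 / 324632
= 496/324632 = 2/1309

2/1309


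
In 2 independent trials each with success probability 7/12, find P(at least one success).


P(at least one) = 1 - P(none)
P(none) = (1 - 7/12)^2 = (5/12)^2 = 25/144
P(at least one) = 1 - 25/144 = 119/144

119/144


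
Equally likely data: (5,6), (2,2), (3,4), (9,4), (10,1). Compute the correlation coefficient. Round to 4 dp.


Cov(X,Y) = -1.3200, Var(X) = 10.1600, Var(Y) = 3.0400
rho = Cov/(sqrt(VarX)*sqrt(VarY)) = -0.2375

-0.2375


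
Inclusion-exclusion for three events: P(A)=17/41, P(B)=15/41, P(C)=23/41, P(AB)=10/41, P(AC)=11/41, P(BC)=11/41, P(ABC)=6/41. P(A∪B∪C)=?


P(A∪B∪C) = P(A)+P(B)+P(C) - P(AB)-P(AC)-P(BC) + P(ABC)
= 17/41+15/41+23/41 - 10/41-11/41-11/41 + 6/41
= 29/41

29/41


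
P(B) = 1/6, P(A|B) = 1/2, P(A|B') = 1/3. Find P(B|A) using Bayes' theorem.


P(A) = P(A|B)P(B) + P(A|B')P(B') = 1/2*1/6 + 1/3*5/6 = 13/36
P(B|A) = P(A|B)P(B)/P(A) = (1/12)/(13/36) = 3/13

3/13


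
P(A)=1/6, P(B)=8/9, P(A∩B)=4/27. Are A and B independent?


P(A)*P(B) = 1/6*8/9 = 4/27
P(A∩B) = 4/27, which equals P(A)P(B), so independent

Yes, A and B are independent


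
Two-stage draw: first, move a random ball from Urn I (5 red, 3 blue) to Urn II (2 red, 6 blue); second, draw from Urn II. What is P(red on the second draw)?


P(transfer red) = 5/8; P(transfer blue) = 3/8
If red transferred: Urn II has 3 red of 9, so P(red|red moved) = 1/3
If blue transferred: Urn II has 2 red of 9, so P(red|blue moved) = 2/9
By total probability: P(red) = 5/8*1/3 + 3/8*2/9 = 7/24

7/24


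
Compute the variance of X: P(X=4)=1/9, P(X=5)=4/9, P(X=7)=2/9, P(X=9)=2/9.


E[X] = 56/9, E[X^2] = 376/9
Var(X) = E[X^2] - (E[X])^2 = 376/9 - (56/9)^2 = 248/81

248/81


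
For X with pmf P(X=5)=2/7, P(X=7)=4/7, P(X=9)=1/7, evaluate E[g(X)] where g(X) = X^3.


E[X^3] = sum(g(x)*P(x))
= 125*2/7 + 343*4/7 + 729*1/7
= 2351/7

2351/7


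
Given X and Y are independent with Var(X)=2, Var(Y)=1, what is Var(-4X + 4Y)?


Independence => Cov(X,Y)=0
Var(-4X + 4Y) = (-4)^2*Var(X) + 4^2*Var(Y)
= 16*2 + 16*1 = 48

48


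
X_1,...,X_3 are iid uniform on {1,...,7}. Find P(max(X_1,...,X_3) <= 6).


P(max <= 6) = P(all X_i <= 6) = (P(X_1 <= 6))^3
= (6/7)^3 = 216/343

216/343


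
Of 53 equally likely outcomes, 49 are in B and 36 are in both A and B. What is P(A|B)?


P(A|B) = P(A∩B)/P(B) = (36/53)/(49/53) = 36/49

36/49


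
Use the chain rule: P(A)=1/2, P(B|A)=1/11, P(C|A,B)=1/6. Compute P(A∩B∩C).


P(A∩B∩C) = P(A) * P(B|A) * P(C|A∩B)
= 1/2 * 1/11 * 1/6
= 1/22 * 1/6 = 1/132

1/132


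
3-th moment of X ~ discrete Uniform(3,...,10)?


E[X^3] = (1/8) * sum(x^3 for x=3..10)
= 3016/8 = 377

377


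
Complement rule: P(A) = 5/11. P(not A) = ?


P(A') = 1 - P(A) = 1 - 5/11 = 6/11

6/11


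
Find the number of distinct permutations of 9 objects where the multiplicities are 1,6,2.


9! = 362880
Denominator: 1!=1 * 6!=720 * 2!=2
Coefficient = 362880 / 1440 = 252

252


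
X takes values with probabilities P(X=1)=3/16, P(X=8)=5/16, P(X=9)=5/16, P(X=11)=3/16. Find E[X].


E[X] = sum(x * P(x))
= 1*3/16 + 8*5/16 + 9*5/16 + 11*3/16
= 121/16

121/16


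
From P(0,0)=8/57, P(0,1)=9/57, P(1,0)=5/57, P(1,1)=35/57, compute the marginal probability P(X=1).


P(X=1) = P(1,0)+P(1,1) = 5/57 + 35/57 = 40/57

40/57


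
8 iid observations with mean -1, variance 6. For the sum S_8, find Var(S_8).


By independence, Var(S_n) = n*Var(X_1) = 8*6 = 48

48


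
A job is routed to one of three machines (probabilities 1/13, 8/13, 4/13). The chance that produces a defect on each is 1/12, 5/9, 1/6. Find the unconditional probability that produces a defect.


P(A) = P(A|B1)P(B1) + P(A|B2)P(B2) + P(A|B3)P(B3)
= 1/12*1/13 + 5/9*8/13 + 1/6*4/13
= 1/156 + 40/117 + 2/39 = 187/468

187/468


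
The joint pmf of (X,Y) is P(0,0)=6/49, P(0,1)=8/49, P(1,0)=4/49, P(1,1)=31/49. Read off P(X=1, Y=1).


Read from table: P(X=1, Y=1) = 31/49

31/49


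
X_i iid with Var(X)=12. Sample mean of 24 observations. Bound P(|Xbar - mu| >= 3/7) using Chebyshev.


Var(Xbar) = Var(X)/n = 12/24
Chebyshev: P(|Xbar-mu| >= 3/7) <= Var(Xbar)/(3/7)^2 = (1/2)/(9/49) = 49/18
Bound exceeds 1, so trivial bound: 1

1


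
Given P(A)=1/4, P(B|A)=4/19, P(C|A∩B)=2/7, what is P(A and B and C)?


P(A∩B∩C) = P(A) * P(B|A) * P(C|A∩B)
= 1/4 * 4/19 * 2/7
= 1/19 * 2/7 = 2/133

2/133


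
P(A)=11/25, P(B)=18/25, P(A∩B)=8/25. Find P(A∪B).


P(A∪B) = P(A) + P(B) - P(A∩B)
= 11/25 + 18/25 - 8/25 = 21/25

21/25


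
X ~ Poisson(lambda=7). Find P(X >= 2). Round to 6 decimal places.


P(X>=2) = 1 - P(X<=1) = 1 - (e^(-7)*7^0/0! + e^(-7)*7^1/1!)
≈ 1 - (0.0009118820 + 0.0063831738)
= 1 - 0.0072950558 = 0.9927049442
≈ 0.992705

0.992705


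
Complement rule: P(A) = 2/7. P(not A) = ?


P(A') = 1 - P(A) = 1 - 2/7 = 5/7

5/7


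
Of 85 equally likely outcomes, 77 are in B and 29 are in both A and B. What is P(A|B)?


P(A|B) = P(A∩B)/P(B) = (29/85)/(77/85) = 29/77

29/77


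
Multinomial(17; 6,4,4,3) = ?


17! = 355687428096000
Denominator: 6!=720 * 4!=24 * 4!=24 * 3!=6
Coefficient = 355687428096000 / 2488320 = 142942800

142942800


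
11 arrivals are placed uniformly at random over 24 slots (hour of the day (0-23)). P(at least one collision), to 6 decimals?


P(all different) = prod((24-i)/24 for i=0..10) = 0.065479
P(at least one match) = 1 - 0.065479 = 0.934521

0.934521


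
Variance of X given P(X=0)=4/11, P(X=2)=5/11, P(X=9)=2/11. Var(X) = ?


E[X] = 28/11, E[X^2] = 182/11
Var(X) = E[X^2] - (E[X])^2 = 182/11 - (28/11)^2 = 1218/121

1218/121


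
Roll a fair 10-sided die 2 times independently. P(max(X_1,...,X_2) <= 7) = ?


P(max <= 7) = P(all X_i <= 7) = (P(X_1 <= 7))^2
= (7/10)^2 = 49/100

49/100


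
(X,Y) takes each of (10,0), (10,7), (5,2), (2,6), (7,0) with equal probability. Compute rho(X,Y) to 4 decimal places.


Cov(X,Y) = -2.0000, Var(X) = 9.3600, Var(Y) = 8.8000
rho = Cov/(sqrt(VarX)*sqrt(VarY)) = -0.2204

-0.2204


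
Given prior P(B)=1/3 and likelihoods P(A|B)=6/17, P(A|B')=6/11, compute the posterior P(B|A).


P(A) = P(A|B)P(B) + P(A|B')P(B') = 6/17*1/3 + 6/11*2/3 = 90/187
P(B|A) = P(A|B)P(B)/P(A) = (2/17)/(90/187) = 11/45

11/45


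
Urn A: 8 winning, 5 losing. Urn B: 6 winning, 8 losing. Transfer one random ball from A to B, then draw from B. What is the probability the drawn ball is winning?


P(transfer winning) = 8/13; P(transfer losing) = 5/13
If winning transferred: Urn II has 7 winning of 15, so P(winning|winning moved) = 7/15
If losing transferred: Urn II has 6 winning of 15, so P(winning|losing moved) = 2/5
By total probability: P(winning) = 8/13*7/15 + 5/13*2/5 = 86/195

86/195


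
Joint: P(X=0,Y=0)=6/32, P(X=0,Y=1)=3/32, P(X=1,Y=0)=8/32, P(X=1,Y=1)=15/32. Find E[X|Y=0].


P(Y=0) = 14/32
E[X|Y=0] = (0*6 + 1*8)/14 = 8/14 = 4/7

4/7


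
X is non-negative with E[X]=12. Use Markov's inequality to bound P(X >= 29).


Markov: P(X >= a) <= E[X]/a
P(X >= 29) <= 12/29

12/29


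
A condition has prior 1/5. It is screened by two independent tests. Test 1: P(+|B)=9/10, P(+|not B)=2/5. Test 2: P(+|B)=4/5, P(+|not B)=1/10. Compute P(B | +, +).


After test 1: P(+) = 9/10*1/5 + 2/5*4/5 = 1/2
P(B|+) = (9/50)/(1/2) = 9/25
After test 2 (use post1 as new prior): P(+) = 4/5*9/25 + 1/10*16/25 = 44/125
P(B|+,+) = (36/125)/(44/125) = 9/11

9/11


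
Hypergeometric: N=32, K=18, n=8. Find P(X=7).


P(X=7) = C(18,7)*C(14,1) / C(32,8)
= 31824*14 / 10518300
= 445536/10518300 = 952/22475

952/22475


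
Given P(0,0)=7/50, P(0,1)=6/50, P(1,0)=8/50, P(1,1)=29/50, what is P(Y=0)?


P(Y=0) = P(0,0)+P(1,0) = 7/50 + 8/50 = 15/50 = 3/10

3/10


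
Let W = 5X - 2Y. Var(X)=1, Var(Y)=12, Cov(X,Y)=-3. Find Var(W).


Var(5X - 2Y) = 5^2*Var(X) + (-2)^2*Var(Y) + 2*5*(-2)*Cov(X,Y)
= 25*1 + 4*12 - 20*(-3)
= 25 + 48 + 60 = 133

133


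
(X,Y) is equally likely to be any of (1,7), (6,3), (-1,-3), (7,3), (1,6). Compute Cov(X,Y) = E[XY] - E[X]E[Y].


E[X]=14/5, E[Y]=16/5, E[XY]=11
Cov(X,Y) = E[XY] - E[X]E[Y] = 11 - 14/5*16/5 = 51/25

51/25


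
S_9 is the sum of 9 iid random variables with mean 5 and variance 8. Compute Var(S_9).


By independence, Var(S_n) = n*Var(X_1) = 9*8 = 72

72


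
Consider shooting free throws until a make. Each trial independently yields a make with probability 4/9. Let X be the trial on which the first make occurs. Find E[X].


For geometric (trials until first success), E[X] = 1/p = 1/(4/9) = 9/4

9/4


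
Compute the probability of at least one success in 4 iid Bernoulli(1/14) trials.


P(at least one) = 1 - P(none)
P(none) = (1 - 1/14)^4 = (13/14)^4 = 28561/38416
P(at least one) = 1 - 28561/38416 = 9855/38416

9855/38416


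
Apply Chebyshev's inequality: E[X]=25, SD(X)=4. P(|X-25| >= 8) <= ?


k = 8/4 = 2
Chebyshev: P(|X-mu| >= k*sigma) <= 1/k^2 = 1/2^2 = 1/4

1/4


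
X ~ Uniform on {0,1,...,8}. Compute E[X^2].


E[X^2] = (1/9) * sum(x^2 for x=0..8)
= 204/9 = 68/3

68/3


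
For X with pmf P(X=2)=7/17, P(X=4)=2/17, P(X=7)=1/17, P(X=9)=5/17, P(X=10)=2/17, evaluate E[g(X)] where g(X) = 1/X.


E[1/X] = sum(g(x)*P(x))
= 1/2*7/17 + 1/4*2/17 + 1/7*1/17 + 1/9*5/17 + 1/10*2/17
= 1543/5355

1543/5355


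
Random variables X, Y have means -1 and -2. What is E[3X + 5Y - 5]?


E[3X + 5Y - 5] = 3*E[X] + 5*E[Y] - 5
= (3)*(-1) + (5)*(-2) + (-5)
= -3 - 10 - 5 = -18

-18


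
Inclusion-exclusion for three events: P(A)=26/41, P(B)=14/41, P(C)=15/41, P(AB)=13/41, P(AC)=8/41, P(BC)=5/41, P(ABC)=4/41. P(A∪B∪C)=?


P(A∪B∪C) = P(A)+P(B)+P(C) - P(AB)-P(AC)-P(BC) + P(ABC)
= 26/41+14/41+15/41 - 13/41-8/41-5/41 + 4/41
= 33/41

33/41


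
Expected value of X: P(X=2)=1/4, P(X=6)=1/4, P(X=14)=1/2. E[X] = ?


E[X] = sum(x * P(x))
= 2*1/4 + 6*1/4 + 14*1/2
= 9

9


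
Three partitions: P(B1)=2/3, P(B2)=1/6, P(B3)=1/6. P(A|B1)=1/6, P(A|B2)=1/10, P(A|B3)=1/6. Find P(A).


P(A) = P(A|B1)P(B1) + P(A|B2)P(B2) + P(A|B3)P(B3)
= 1/6*2/3 + 1/10*1/6 + 1/6*1/6
= 1/9 + 1/60 + 1/36 = 7/45

7/45


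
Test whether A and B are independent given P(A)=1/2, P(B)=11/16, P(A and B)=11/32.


P(A)*P(B) = 1/2*11/16 = 11/32
P(A∩B) = 11/32, which equals P(A)P(B), so independent

Yes, A and B are independent


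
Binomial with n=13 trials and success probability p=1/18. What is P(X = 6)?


P(X=6) = C(13,6) * p^6 * (1-p)^7
= 1716 * 1/34012224 * 410338673/612220032
= 58678430239/1735247072139264

58678430239/1735247072139264


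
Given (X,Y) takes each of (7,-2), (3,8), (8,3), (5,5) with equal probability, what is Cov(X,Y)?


E[X]=23/4, E[Y]=7/2, E[XY]=59/4
Cov(X,Y) = E[XY] - E[X]E[Y] = 59/4 - 23/4*7/2 = -43/8

-43/8


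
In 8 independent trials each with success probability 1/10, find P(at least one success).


P(at least one) = 1 - P(none)
P(none) = (1 - 1/10)^8 = (9/10)^8 = 43046721/100000000
P(at least one) = 1 - 43046721/100000000 = 56953279/100000000

56953279/100000000


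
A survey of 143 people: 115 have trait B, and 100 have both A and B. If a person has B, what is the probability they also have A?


P(A|B) = P(A∩B)/P(B) = (100/143)/(115/143) = 100/115 = 20/23

20/23


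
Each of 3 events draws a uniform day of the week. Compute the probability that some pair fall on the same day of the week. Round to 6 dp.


P(all different) = prod((7-i)/7 for i=0..2) = 0.612245
P(at least one match) = 1 - 0.612245 = 0.387755

0.387755


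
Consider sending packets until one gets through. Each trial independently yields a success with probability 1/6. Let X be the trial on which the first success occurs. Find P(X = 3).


P(X=3) = (1-p)^2 * p = (5/6)^2 * 1/6
= 25/36 * 1/6 = 25/216

25/216


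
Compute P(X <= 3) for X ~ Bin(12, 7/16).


P(X<=3) = P(X=0) + P(X=1) + P(X=2) + P(X=3)
= 282429536481/281474976710656 + 659002251789/70368744177664 + 5638130376417/140737488355328 + 7308687524985/70368744177664
= 43429449396411/281474976710656

43429449396411/281474976710656


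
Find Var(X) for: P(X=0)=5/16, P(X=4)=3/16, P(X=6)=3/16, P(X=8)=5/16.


E[X] = 35/8, E[X^2] = 119/4
Var(X) = E[X^2] - (E[X])^2 = 119/4 - (35/8)^2 = 679/64

679/64


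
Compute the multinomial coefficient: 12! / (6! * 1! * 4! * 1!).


12! = 479001600
Denominator: 6!=720 * 1!=1 * 4!=24 * 1!=1
Coefficient = 479001600 / 17280 = 27720

27720


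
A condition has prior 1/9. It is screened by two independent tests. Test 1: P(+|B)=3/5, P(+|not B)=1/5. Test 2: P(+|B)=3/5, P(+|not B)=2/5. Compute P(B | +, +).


After test 1: P(+) = 3/5*1/9 + 1/5*8/9 = 11/45
P(B|+) = (1/15)/(11/45) = 3/11
After test 2 (use post1 as new prior): P(+) = 3/5*3/11 + 2/5*8/11 = 5/11
P(B|+,+) = (9/55)/(5/11) = 9/25

9/25


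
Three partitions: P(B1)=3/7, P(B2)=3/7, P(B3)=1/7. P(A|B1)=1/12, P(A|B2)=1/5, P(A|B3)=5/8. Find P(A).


P(A) = P(A|B1)P(B1) + P(A|B2)P(B2) + P(A|B3)P(B3)
= 1/12*3/7 + 1/5*3/7 + 5/8*1/7
= 1/28 + 3/35 + 5/56 = 59/280

59/280


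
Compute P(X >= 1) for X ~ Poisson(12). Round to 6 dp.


P(X>=1) = 1 - P(X<=0) = 1 - (e^(-12)*12^0/0!)
≈ 1 - 0.0000061442 = 0.9999938558
≈ 0.999994

0.999994


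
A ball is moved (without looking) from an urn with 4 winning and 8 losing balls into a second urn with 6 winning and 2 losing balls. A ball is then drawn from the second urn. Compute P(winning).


P(transfer winning) = 4/12 = 1/3; P(transfer losing) = 2/3
If winning transferred: Urn II has 7 winning of 9, so P(winning|winning moved) = 7/9
If losing transferred: Urn II has 6 winning of 9, so P(winning|losing moved) = 2/3
By total probability: P(winning) = 1/3*7/9 + 2/3*2/3 = 19/27

19/27


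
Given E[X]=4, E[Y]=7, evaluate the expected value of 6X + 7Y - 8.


E[6X + 7Y - 8] = 6*E[X] + 7*E[Y] - 8
= (6)*(4) + (7)*(7) + (-8)
= 24 + 49 - 8 = 65

65


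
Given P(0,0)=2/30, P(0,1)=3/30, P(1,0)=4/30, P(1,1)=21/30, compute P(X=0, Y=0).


Read from table: P(X=0, Y=0) = 2/30 = 1/15

1/15


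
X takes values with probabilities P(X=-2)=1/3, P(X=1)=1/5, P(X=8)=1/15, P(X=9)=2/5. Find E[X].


E[X] = sum(x * P(x))
= -2*1/3 + 1*1/5 + 8*1/15 + 9*2/5
= 11/3

11/3


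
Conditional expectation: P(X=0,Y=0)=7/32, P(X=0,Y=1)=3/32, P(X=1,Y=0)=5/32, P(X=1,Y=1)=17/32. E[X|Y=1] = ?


P(Y=1) = 20/32
E[X|Y=1] = (0*3 + 1*17)/20 = 17/20

17/20


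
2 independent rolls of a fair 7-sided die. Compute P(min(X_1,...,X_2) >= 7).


P(min >= 7) = P(all X_i >= 7) = (P(X_1 >= 7))^2
= (1/7)^2 = 1/49

1/49


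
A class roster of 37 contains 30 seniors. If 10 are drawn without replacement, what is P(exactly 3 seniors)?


P(X=3) = C(30,3)*C(7,7) / C(37,10)
= 4060*1 / 348330136
= 4060/348330136 = 5/428978

5/428978


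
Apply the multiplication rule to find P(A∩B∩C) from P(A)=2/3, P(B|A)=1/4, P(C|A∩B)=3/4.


P(A∩B∩C) = P(A) * P(B|A) * P(C|A∩B)
= 2/3 * 1/4 * 3/4
= 1/6 * 3/4 = 1/8

1/8


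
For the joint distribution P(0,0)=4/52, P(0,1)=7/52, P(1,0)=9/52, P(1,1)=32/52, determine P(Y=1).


P(Y=1) = P(0,1)+P(1,1) = 7/52 + 32/52 = 39/52 = 3/4

3/4


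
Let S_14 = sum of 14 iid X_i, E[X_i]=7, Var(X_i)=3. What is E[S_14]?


E[S_n] = n*E[X_1] = 14*7 = 98

98


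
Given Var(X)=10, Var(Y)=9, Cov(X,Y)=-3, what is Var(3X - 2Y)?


Var(3X - 2Y) = 3^2*Var(X) + (-2)^2*Var(Y) + 2*3*(-2)*Cov(X,Y)
= 9*10 + 4*9 - 12*(-3)
= 90 + 36 + 36 = 162

162


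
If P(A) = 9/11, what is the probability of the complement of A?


P(A') = 1 - P(A) = 1 - 9/11 = 2/11

2/11


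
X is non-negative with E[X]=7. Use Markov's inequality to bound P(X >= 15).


Markov: P(X >= a) <= E[X]/a
P(X >= 15) <= 7/15

7/15


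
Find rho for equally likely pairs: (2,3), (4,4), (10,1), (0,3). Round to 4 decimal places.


Cov(X,Y) = -3.0000, Var(X) = 14.0000, Var(Y) = 1.1875
rho = Cov/(sqrt(VarX)*sqrt(VarY)) = -0.7358

-0.7358


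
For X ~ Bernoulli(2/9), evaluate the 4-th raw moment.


For Bernoulli: X in {0,1}
E[X^4] = 0^4*(1-2/9) + 1^4*2/9 = 2/9

2/9


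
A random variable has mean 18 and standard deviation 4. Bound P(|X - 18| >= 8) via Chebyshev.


k = 8/4 = 2
Chebyshev: P(|X-mu| >= k*sigma) <= 1/k^2 = 1/2^2 = 1/4

1/4


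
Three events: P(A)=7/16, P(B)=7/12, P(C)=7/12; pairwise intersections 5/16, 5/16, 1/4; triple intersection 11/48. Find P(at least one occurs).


P(A∪B∪C) = P(A)+P(B)+P(C) - P(AB)-P(AC)-P(BC) + P(ABC)
= 7/16+7/12+7/12 - 5/16-5/16-1/4 + 11/48
= 23/24

23/24


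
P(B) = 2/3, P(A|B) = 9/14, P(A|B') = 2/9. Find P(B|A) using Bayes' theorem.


P(A) = P(A|B)P(B) + P(A|B')P(B') = 9/14*2/3 + 2/9*1/3 = 95/189
P(B|A) = P(A|B)P(B)/P(A) = (3/7)/(95/189) = 81/95

81/95


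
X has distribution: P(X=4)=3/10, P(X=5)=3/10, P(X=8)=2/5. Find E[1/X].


E[1/X] = sum(g(x)*P(x))
= 1/4*3/10 + 1/5*3/10 + 1/8*2/5
= 37/200

37/200


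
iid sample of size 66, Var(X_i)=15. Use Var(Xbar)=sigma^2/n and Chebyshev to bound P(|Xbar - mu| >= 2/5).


Var(Xbar) = Var(X)/n = 15/66
Chebyshev: P(|Xbar-mu| >= 2/5) <= Var(Xbar)/(2/5)^2 = (5/22)/(4/25) = 125/88
Bound exceeds 1, so trivial bound: 1

1


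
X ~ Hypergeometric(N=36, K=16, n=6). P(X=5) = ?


P(X=5) = C(16,5)*C(20,1) / C(36,6)
= 4368*20 / 1947792
= 87360/1947792 = 260/5797

260/5797


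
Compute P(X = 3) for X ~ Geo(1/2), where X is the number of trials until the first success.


P(X=3) = (1-p)^2 * p = (1/2)^2 * 1/2
= 1/4 * 1/2 = 1/8

1/8


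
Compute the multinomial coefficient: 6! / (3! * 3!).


6! = 720
Denominator: 3!=6 * 3!=6
Coefficient = 720 / 36 = 20

20


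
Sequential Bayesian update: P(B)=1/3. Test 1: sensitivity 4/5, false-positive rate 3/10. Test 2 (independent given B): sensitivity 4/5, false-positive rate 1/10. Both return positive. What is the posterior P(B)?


After test 1: P(+) = 4/5*1/3 + 3/10*2/3 = 7/15
P(B|+) = (4/15)/(7/15) = 4/7
After test 2 (use post1 as new prior): P(+) = 4/5*4/7 + 1/10*3/7 = 1/2
P(B|+,+) = (16/35)/(1/2) = 32/35

32/35


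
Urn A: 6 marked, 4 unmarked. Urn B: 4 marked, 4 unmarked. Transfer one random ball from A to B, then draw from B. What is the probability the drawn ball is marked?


P(transfer marked) = 6/10 = 3/5; P(transfer unmarked) = 2/5
If marked transferred: Urn II has 5 marked of 9, so P(marked|marked moved) = 5/9
If unmarked transferred: Urn II has 4 marked of 9, so P(marked|unmarked moved) = 4/9
By total probability: P(marked) = 3/5*5/9 + 2/5*4/9 = 23/45

23/45


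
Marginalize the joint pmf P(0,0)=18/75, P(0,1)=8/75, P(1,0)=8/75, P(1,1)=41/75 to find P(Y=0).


P(Y=0) = P(0,0)+P(1,0) = 18/75 + 8/75 = 26/75

26/75


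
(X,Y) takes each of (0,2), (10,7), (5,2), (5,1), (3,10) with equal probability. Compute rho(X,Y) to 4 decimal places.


Cov(X,Y) = 2.7600, Var(X) = 10.6400, Var(Y) = 12.2400
rho = Cov/(sqrt(VarX)*sqrt(VarY)) = 0.2419

0.2419


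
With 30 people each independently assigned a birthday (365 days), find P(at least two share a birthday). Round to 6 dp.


P(all different) = prod((365-i)/365 for i=0..29) = 0.293684
P(at least one match) = 1 - 0.293684 = 0.706316

0.706316


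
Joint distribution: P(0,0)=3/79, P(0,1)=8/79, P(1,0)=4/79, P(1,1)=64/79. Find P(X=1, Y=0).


Read from table: P(X=1, Y=0) = 4/79

4/79


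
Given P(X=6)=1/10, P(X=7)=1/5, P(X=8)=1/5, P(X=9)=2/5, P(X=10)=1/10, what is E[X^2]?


E[X^2] = sum(g(x)*P(x))
= 36*1/10 + 49*1/5 + 64*1/5 + 81*2/5 + 100*1/10
= 343/5

343/5


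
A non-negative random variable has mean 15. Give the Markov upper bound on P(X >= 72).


Markov: P(X >= a) <= E[X]/a
P(X >= 72) <= 15/72 = 5/24

5/24


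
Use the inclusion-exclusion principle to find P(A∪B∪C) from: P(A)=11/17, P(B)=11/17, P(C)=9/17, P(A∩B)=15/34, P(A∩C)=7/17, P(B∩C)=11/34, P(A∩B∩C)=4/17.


P(A∪B∪C) = P(A)+P(B)+P(C) - P(AB)-P(AC)-P(BC) + P(ABC)
= 11/17+11/17+9/17 - 15/34-7/17-11/34 + 4/17
= 15/17

15/17


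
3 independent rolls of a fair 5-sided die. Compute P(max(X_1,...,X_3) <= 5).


P(max <= 5) = P(all X_i <= 5) = (P(X_1 <= 5))^3
= (5/5)^3 = 1^3 = 1

1


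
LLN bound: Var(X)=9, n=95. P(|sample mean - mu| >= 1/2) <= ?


Var(Xbar) = Var(X)/n = 9/95
Chebyshev: P(|Xbar-mu| >= 1/2) <= Var(Xbar)/(1/2)^2 = (9/95)/(1/4) = 36/95

36/95


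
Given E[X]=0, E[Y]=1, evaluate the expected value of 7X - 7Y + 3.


E[7X - 7Y + 3] = 7*E[X] - 7*E[Y] + 3
= (7)*(0) + (-7)*(1) + (3)
= 0 - 7 + 3 = -4

-4


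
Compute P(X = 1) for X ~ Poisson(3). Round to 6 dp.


P(X=1) = e^(-3) * 3^1 / 1!
≈ 0.04978706837 * 3 / 1
≈ 0.149361

0.149361


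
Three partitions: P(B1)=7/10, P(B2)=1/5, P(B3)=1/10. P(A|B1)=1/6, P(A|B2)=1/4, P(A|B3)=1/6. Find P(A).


P(A) = P(A|B1)P(B1) + P(A|B2)P(B2) + P(A|B3)P(B3)
= 1/6*7/10 + 1/4*1/5 + 1/6*1/10
= 7/60 + 1/20 + 1/60 = 11/60

11/60


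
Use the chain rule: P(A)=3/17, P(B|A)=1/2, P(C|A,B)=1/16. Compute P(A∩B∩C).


P(A∩B∩C) = P(A) * P(B|A) * P(C|A∩B)
= 3/17 * 1/2 * 1/16
= 3/34 * 1/16 = 3/544

3/544


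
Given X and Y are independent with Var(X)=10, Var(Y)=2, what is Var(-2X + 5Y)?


Independence => Cov(X,Y)=0
Var(-2X + 5Y) = (-2)^2*Var(X) + 5^2*Var(Y)
= 4*10 + 25*2 = 90

90


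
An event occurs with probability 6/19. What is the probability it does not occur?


P(A') = 1 - P(A) = 1 - 6/19 = 13/19

13/19


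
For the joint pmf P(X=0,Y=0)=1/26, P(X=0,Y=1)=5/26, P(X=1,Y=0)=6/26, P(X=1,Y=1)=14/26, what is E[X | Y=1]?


P(Y=1) = 19/26
E[X|Y=1] = (0*5 + 1*14)/19 = 14/19

14/19


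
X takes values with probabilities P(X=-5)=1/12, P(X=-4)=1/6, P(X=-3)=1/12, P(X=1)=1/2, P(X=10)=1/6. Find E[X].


E[X] = sum(x * P(x))
= -5*1/12 - 4*1/6 - 3*1/12 + 1*1/2 + 10*1/6
= 5/6

5/6


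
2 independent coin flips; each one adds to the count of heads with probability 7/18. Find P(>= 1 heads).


P(at least one) = 1 - P(none)
P(none) = (1 - 7/18)^2 = (11/18)^2 = 121/324
P(at least one) = 1 - 121/324 = 203/324

203/324


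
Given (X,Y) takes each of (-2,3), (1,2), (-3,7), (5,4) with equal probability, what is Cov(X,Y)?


E[X]=1/4, E[Y]=4, E[XY]=-5/4
Cov(X,Y) = E[XY] - E[X]E[Y] = -5/4 - 1/4*4 = -9/4

-9/4


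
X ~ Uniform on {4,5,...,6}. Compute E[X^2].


E[X^2] = (1/3) * sum(x^2 for x=4..6)
= 77/3

77/3


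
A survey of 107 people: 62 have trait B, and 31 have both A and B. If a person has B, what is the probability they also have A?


P(A|B) = P(A∩B)/P(B) = (31/107)/(62/107) = 31/62 = 1/2

1/2


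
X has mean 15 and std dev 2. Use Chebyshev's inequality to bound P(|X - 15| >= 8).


k = 8/2 = 4
Chebyshev: P(|X-mu| >= k*sigma) <= 1/k^2 = 1/4^2 = 1/16

1/16


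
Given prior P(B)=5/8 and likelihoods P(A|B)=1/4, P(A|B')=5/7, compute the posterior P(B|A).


P(A) = P(A|B)P(B) + P(A|B')P(B') = 1/4*5/8 + 5/7*3/8 = 95/224
P(B|A) = P(A|B)P(B)/P(A) = (5/32)/(95/224) = 7/19

7/19


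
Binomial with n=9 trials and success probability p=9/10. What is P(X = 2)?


P(X=2) = C(9,2) * p^2 * (1-p)^7
= 36 * 81/100 * 1/10000000
= 729/250000000

729/250000000


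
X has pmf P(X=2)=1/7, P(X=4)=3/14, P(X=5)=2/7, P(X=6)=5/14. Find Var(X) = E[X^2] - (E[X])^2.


E[X] = 33/7, E[X^2] = 24
Var(X) = E[X^2] - (E[X])^2 = 24 - (33/7)^2 = 87/49

87/49


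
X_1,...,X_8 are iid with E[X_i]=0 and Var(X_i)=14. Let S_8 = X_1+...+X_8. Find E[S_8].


E[S_n] = n*E[X_1] = 8*0 = 0

0


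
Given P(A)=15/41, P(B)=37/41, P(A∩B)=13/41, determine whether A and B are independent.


P(A)*P(B) = 15/41*37/41 = 555/1681
P(A∩B) = 13/41 != 555/1681, so not independent

No, A and B are not independent


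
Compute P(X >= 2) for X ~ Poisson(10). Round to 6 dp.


P(X>=2) = 1 - P(X<=1) = 1 - (e^(-10)*10^0/0! + e^(-10)*10^1/1!)
≈ 1 - (0.0000453999 + 0.0004539993)
= 1 - 0.0004993992 = 0.9995006008
≈ 0.999501

0.999501


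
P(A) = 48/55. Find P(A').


P(A') = 1 - P(A) = 1 - 48/55 = 7/55

7/55


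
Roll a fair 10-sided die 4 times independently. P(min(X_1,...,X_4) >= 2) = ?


P(min >= 2) = P(all X_i >= 2) = (P(X_1 >= 2))^4
= (9/10)^4 = 6561/10000

6561/10000


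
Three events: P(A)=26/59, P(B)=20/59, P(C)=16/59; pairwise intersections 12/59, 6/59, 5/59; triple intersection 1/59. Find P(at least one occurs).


P(A∪B∪C) = P(A)+P(B)+P(C) - P(AB)-P(AC)-P(BC) + P(ABC)
= 26/59+20/59+16/59 - 12/59-6/59-5/59 + 1/59
= 40/59

40/59


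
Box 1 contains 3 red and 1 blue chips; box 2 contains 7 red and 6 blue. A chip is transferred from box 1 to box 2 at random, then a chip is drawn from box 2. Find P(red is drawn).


P(transfer red) = 3/4; P(transfer blue) = 1/4
If red transferred: Urn II has 8 red of 14, so P(red|red moved) = 4/7
If blue transferred: Urn II has 7 red of 14, so P(red|blue moved) = 1/2
By total probability: P(red) = 3/4*4/7 + 1/4*1/2 = 31/56

31/56


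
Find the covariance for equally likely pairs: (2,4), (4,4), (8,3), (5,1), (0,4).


E[X]=19/5, E[Y]=16/5, E[XY]=53/5
Cov(X,Y) = E[XY] - E[X]E[Y] = 53/5 - 19/5*16/5 = -39/25

-39/25


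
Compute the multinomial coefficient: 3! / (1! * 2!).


3! = 6
Denominator: 1!=1 * 2!=2
Coefficient = 6 / 2 = 3

3


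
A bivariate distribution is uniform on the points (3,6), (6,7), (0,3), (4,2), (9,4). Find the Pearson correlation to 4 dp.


Cov(X,Y) = 1.4400, Var(X) = 9.0400, Var(Y) = 3.4400
rho = Cov/(sqrt(VarX)*sqrt(VarY)) = 0.2582

0.2582


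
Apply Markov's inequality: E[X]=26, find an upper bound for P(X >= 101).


Markov: P(X >= a) <= E[X]/a
P(X >= 101) <= 26/101

26/101


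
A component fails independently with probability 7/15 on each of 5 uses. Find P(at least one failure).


P(at least one) = 1 - P(none)
P(none) = (1 - 7/15)^5 = (8/15)^5 = 32768/759375
P(at least one) = 1 - 32768/759375 = 726607/759375

726607/759375


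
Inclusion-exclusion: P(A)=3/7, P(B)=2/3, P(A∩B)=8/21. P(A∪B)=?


P(A∪B) = P(A) + P(B) - P(A∩B)
= 3/7 + 2/3 - 8/21 = 5/7

5/7


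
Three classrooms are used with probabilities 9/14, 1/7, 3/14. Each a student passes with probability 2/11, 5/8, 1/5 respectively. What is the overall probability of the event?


P(A) = P(A|B1)P(B1) + P(A|B2)P(B2) + P(A|B3)P(B3)
= 2/11*9/14 + 5/8*1/7 + 1/5*3/14
= 9/77 + 5/56 + 3/70 = 767/3080

767/3080


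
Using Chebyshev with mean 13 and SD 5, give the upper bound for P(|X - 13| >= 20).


k = 20/5 = 4
Chebyshev: P(|X-mu| >= k*sigma) <= 1/k^2 = 1/4^2 = 1/16

1/16


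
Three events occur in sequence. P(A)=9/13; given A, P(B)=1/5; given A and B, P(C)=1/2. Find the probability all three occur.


P(A∩B∩C) = P(A) * P(B|A) * P(C|A∩B)
= 9/13 * 1/5 * 1/2
= 9/65 * 1/2 = 9/130

9/130


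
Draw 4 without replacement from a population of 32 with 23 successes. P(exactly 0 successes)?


P(X=0) = C(23,0)*C(9,4) / C(32,4)
= 1*126 / 35960
= 126/35960 = 63/17980

63/17980


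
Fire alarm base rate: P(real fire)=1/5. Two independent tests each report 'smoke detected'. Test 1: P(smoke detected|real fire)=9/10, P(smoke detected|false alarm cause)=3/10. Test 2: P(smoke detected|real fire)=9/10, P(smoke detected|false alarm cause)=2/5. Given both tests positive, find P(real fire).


After test 1: P(+) = 9/10*1/5 + 3/10*4/5 = 21/50
P(B|+) = (9/50)/(21/50) = 3/7
After test 2 (use post1 as new prior): P(+) = 9/10*3/7 + 2/5*4/7 = 43/70
P(B|+,+) = (27/70)/(43/70) = 27/43

27/43


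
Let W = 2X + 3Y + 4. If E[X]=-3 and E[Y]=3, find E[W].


E[2X + 3Y + 4] = 2*E[X] + 3*E[Y] + 4
= (2)*(-3) + (3)*(3) + (4)
= -6 + 9 + 4 = 7

7


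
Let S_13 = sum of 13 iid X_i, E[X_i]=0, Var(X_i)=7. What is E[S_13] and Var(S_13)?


E[S_n] = n*mu = 13*0 = 0
Var(S_n) = n*sigma^2 = 13*7 = 91

E[S_13]=0, Var(S_13)=91


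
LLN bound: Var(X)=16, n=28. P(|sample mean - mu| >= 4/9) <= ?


Var(Xbar) = Var(X)/n = 16/28
Chebyshev: P(|Xbar-mu| >= 4/9) <= Var(Xbar)/(4/9)^2 = (4/7)/(16/81) = 81/28
Bound exceeds 1, so trivial bound: 1

1


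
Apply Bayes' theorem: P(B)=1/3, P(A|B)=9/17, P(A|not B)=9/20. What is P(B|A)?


P(A) = P(A|B)P(B) + P(A|B')P(B') = 9/17*1/3 + 9/20*2/3 = 81/170
P(B|A) = P(A|B)P(B)/P(A) = (3/17)/(81/170) = 10/27

10/27


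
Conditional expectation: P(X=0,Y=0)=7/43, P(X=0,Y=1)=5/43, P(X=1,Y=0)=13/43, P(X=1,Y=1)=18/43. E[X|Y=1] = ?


P(Y=1) = 23/43
E[X|Y=1] = (0*5 + 1*18)/23 = 18/23

18/23


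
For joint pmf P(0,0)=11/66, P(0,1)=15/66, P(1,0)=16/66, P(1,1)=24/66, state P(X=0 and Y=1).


Read from table: P(X=0, Y=1) = 15/66 = 5/22

5/22


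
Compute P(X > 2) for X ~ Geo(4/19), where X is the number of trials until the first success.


P(X > 2) = P(first 2 trials all fail) = (1-p)^2 = (15/19)^2 = 225/361

225/361


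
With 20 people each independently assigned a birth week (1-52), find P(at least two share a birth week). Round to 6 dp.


P(all different) = prod((52-i)/52 for i=0..19) = 0.014669
P(at least one match) = 1 - 0.014669 = 0.985331

0.985331


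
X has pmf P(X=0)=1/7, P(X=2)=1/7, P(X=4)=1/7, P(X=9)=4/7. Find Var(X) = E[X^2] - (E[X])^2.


E[X] = 6, E[X^2] = 344/7
Var(X) = E[X^2] - (E[X])^2 = 344/7 - (6)^2 = 92/7

92/7


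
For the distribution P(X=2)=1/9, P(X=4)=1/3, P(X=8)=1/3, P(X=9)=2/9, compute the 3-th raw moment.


E[X^3] = sum(x^3 * P(x))
= 8*1/9 + 64*1/3 + 512*1/3 + 729*2/9
= 3194/9

3194/9


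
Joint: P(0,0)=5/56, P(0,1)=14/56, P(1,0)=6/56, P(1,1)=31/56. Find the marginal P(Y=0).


P(Y=0) = P(0,0)+P(1,0) = 5/56 + 6/56 = 11/56

11/56


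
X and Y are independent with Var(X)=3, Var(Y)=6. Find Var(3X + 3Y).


Independence => Cov(X,Y)=0
Var(3X + 3Y) = 3^2*Var(X) + 3^2*Var(Y)
= 9*3 + 9*6 = 81

81


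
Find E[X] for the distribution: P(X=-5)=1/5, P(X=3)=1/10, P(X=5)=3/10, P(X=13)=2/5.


E[X] = sum(x * P(x))
= -5*1/5 + 3*1/10 + 5*3/10 + 13*2/5
= 6

6


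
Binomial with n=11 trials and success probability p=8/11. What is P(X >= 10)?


P(X>=10) = P(X=10) + P(X=11)
= 3221225472/25937424601 + 8589934592/285311670611
= 44023414784/285311670611

44023414784/285311670611


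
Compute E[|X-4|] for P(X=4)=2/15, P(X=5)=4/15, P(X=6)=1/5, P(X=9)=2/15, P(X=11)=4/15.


E[|X-4|] = sum(g(x)*P(x))
= 0*2/15 + 1*4/15 + 2*1/5 + 5*2/15 + 7*4/15
= 16/5

16/5


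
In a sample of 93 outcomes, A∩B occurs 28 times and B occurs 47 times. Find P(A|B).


P(A|B) = P(A∩B)/P(B) = (28/93)/(47/93) = 28/47

28/47


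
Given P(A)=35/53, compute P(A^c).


P(A') = 1 - P(A) = 1 - 35/53 = 18/53

18/53


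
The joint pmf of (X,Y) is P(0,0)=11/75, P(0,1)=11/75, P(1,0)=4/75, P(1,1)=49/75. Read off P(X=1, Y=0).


Read from table: P(X=1, Y=0) = 4/75

4/75
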